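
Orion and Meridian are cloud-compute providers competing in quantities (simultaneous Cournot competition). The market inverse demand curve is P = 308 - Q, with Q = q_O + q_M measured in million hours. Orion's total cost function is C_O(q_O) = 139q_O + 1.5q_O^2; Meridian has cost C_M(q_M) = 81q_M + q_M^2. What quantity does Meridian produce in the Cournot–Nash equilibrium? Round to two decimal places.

Orion's profit: π_O = (308 - Q)q_O - (139q_O + (3/2)q_O²). Setting ∂π_O/∂q_O = 0: 169 - 5q_O - (q_M) = 0.
Meridian's profit: π_M = (308 - Q)q_M - (81q_M + q_M²). Setting ∂π_M/∂q_M = 0: 227 - 4q_M - (q_O) = 0.
Best responses: q_O = (169 - q_M)/5, q_M = (227 - q_O)/4.
Substituting one into the other gives q_O = 449/19 and q_M = 966/19.

50.84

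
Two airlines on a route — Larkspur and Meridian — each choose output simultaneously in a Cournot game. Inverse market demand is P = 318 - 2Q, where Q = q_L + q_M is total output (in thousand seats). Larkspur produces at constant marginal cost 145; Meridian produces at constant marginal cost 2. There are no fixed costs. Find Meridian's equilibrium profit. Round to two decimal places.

Larkspur's profit: π_L = (318 - 2Q)q_L - (145q_L). Setting ∂π_L/∂q_L = 0: 173 - 4q_L - 2(q_M) = 0.
Meridian's profit: π_M = (318 - 2Q)q_M - (2q_M). Setting ∂π_M/∂q_M = 0: 316 - 4q_M - 2(q_L) = 0.
So q_L = (173 - 2q_M)/4 and q_M = (316 - 2q_L)/4.
Substituting one into the other gives q_L = 5 and q_M = 153/2.
Price P = 318 - 2·(163/2) = 155.
Meridian's profit: (155 - 2)·(153/2) = 11704.5000.

11704.50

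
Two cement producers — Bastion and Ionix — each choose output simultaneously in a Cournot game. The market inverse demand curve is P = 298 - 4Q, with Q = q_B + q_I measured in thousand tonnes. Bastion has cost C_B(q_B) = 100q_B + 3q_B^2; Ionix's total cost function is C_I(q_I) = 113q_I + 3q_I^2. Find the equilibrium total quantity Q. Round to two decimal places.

21.28

Bastion's profit: π_B = (298 - 4Q)q_B - (100q_B + 3q_B²). Setting ∂π_B/∂q_B = 0: 198 - 14q_B - 4(q_I) = 0.
Ionix's first-order condition: 185 - 14q_I - 4(q_B) = 0.
Rearranging gives the reaction functions q_B = (198 - 4q_I)/14 and q_I = (185 - 4q_B)/14.
Substituting one into the other gives q_B = 508/45 and q_I = 899/90.
Total output Q = 508/45 + 899/90 = 383/18.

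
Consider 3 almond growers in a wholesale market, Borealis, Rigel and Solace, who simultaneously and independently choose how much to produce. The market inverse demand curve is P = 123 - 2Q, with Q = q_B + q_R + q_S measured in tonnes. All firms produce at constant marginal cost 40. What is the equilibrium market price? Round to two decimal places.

Each firm earns π_i = (123 - 2Q)q_i - 40q_i.
Setting ∂π_i/∂q_i = 0 with rivals' quantities fixed: 83 - 4q_i - 2·Σ_{j≠i} q_j = 0.
With identical firms every q_j equals q_i, so Σ_{j≠i} q_j = 2q_i and 83 = 8q_i, giving q_i = 83/8.
Total output Q = 249/8, so price P = 123 - 2·(249/8) = 243/4.

60.75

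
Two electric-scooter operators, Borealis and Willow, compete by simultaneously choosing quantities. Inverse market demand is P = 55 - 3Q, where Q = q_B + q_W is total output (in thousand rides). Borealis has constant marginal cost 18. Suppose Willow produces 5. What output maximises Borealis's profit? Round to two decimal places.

3.67

With the rival's output fixed at 5, Borealis's profit is π_B = (55 - 3·5 - 3q_B)q_B - (18q_B) = (40 - 3q_B)q_B - (18q_B).
∂π_B/∂q_B = 22 - 6q_B = 0, so q_B = 11/3.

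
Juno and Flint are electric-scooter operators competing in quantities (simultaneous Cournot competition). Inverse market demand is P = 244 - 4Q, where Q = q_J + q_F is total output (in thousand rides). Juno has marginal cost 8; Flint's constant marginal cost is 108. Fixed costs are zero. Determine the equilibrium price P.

120

Juno's profit: π_J = (244 - 4Q)q_J - (8q_J). Setting ∂π_J/∂q_J = 0: 236 - 8q_J - 4(q_F) = 0.
Flint's first-order condition: 136 - 8q_F - 4(q_J) = 0.
So q_J = (236 - 4q_F)/8 and q_F = (136 - 4q_J)/8.
Solving the pair: q_J = 28, q_F = 3.
Total output Q = 31, so price P = 244 - 4·31 = 120.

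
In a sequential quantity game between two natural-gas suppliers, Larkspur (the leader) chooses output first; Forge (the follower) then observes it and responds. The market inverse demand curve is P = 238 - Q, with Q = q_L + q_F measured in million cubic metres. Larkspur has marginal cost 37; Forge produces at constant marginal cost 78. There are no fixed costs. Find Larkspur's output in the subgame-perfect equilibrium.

121

The follower Forge best-responds to any q_L: π_F = (238 - Q)q_F - 78q_F.
∂π_F/∂q_F = 160 - q_L - 2q_F = 0 gives the reaction function q_F = (160 - q_L)/2.
Larkspur substitutes q_F(q_L) into its own profit: π_L = q_L(238 - q_L - (160 - q_L)/2) - 37q_L = (158 - (1/2)q_L)q_L - 37q_L.
Maximising: ∂π_L/∂q_L = 121 - q_L = 0, giving q_L = 121.
Then q_F = (160 - 121)/2 = 39/2.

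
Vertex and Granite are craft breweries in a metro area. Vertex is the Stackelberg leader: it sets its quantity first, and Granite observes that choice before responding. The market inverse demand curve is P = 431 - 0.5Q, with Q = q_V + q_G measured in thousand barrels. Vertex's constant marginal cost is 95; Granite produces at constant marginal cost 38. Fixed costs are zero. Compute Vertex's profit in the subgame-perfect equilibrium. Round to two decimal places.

Solve by backward induction. Given q_V, the follower Granite maximises π_G = (431 - (1/2)q_V - (1/2)q_G)q_G - 38q_G.
Follower FOC: 393 - (1/2)q_V - q_G = 0, so q_G(q_V) = (393 - (1/2)q_V).
The leader anticipates this reaction. Substituting into P = 431 - 0.5Q gives P = 469/2 - (1/4)q_V, so π_V = (469/2 - (1/4)q_V)q_V - 95q_V.
The leader's first-order condition 279/2 - (1/2)q_V = 0 yields q_V = 279.
Then q_G = (393 - (1/2)·279) = 507/2.
Price P = 431 - (1/2)·(1065/2) = 659/4.
Vertex's profit: (659/4 - 95)·279 = 19460.2500.

19460.25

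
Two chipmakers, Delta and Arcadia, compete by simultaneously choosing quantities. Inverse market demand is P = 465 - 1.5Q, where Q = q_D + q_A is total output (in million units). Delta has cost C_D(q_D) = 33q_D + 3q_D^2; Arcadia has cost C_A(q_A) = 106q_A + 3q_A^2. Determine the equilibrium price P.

352

Delta's profit: π_D = (465 - 1.5Q)q_D - (33q_D + 3q_D²). Setting ∂π_D/∂q_D = 0: 432 - 9q_D - (3/2)(q_A) = 0.
Arcadia's first-order condition: 359 - 9q_A - (3/2)(q_D) = 0.
Best responses: q_D = (432 - (3/2)q_A)/9, q_A = (359 - (3/2)q_D)/9.
Substituting one into the other gives q_D = 638/15 and q_A = 164/5.
Total output Q = 226/3, so price P = 465 - (3/2)·(226/3) = 352.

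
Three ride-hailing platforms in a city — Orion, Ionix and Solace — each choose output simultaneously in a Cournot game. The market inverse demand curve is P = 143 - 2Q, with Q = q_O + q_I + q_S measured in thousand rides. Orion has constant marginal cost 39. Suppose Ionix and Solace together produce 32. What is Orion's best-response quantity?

10

With rivals' combined output fixed at 32, Orion's profit is π_O = (143 - 2·32 - 2q_O)q_O - (39q_O) = (79 - 2q_O)q_O - (39q_O).
∂π_O/∂q_O = 40 - 4q_O = 0, so q_O = 10.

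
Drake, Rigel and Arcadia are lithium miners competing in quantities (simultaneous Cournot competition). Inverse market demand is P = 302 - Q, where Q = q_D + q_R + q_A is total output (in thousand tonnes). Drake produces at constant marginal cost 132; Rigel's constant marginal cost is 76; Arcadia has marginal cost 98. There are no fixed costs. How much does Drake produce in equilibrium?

Drake's profit: π_D = (302 - Q)q_D - (132q_D). Setting ∂π_D/∂q_D = 0: 170 - 2q_D - (q_R + q_A) = 0.
Rigel's first-order condition: 226 - 2q_R - (q_D + q_A) = 0.
Arcadia's first-order condition: 204 - 2q_A - (q_D + q_R) = 0.
Summing all 3 equations gives 600 − 4Q = 0, hence Q = 150.
Back-substituting: q_D = (170 − 150) = 20, q_R = (226 − 150) = 76, q_A = (204 − 150) = 54.

20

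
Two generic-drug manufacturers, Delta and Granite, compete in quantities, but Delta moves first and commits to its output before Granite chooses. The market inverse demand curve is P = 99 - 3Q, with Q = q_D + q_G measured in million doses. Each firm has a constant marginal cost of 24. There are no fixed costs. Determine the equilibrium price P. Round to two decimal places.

42.75

Solve by backward induction. Given q_D, the follower Granite maximises π_G = (99 - 3q_D - 3q_G)q_G - 24q_G.
Setting the follower's marginal profit to zero, 75 - 3q_D - 6q_G = 0, i.e. q_G = (75 - 3q_D)/6.
Delta substitutes q_G(q_D) into its own profit: π_D = q_D(99 - 3q_D - (75 - 3q_D)/2) - 24q_D = (123/2 - (3/2)q_D)q_D - 24q_D.
Maximising: ∂π_D/∂q_D = 75/2 - 3q_D = 0, giving q_D = 25/2.
Then q_G = (75 - 3·(25/2))/6 = 25/4.
Total output Q = 75/4, so price P = 99 - 3·(75/4) = 171/4.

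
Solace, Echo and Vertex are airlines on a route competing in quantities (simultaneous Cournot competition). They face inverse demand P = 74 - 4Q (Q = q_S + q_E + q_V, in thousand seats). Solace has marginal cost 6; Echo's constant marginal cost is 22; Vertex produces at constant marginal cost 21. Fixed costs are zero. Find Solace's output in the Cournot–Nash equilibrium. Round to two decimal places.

6.19

Solace's profit: π_S = (74 - 4Q)q_S - (6q_S). Setting ∂π_S/∂q_S = 0: 68 - 8q_S - 4(q_E + q_V) = 0.
Echo's first-order condition: 52 - 8q_E - 4(q_S + q_V) = 0.
Vertex's profit: π_V = (74 - 4Q)q_V - (21q_V). Setting ∂π_V/∂q_V = 0: 53 - 8q_V - 4(q_S + q_E) = 0.
Summing all 3 equations gives 173 − 16Q = 0, hence Q = 173/16.
Back-substituting: q_S = (68 − 173/4)/4 = 99/16, q_E = (52 − 173/4)/4 = 35/16, q_V = (53 − 173/4)/4 = 39/16.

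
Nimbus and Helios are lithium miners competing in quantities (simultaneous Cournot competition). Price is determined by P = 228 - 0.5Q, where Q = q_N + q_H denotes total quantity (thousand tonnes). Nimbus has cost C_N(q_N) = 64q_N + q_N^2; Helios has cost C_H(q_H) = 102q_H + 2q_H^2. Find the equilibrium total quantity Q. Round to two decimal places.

71.39

Nimbus's profit: π_N = (228 - 0.5Q)q_N - (64q_N + q_N²). Setting ∂π_N/∂q_N = 0: 164 - 3q_N - (1/2)(q_H) = 0.
Helios's profit: π_H = (228 - 0.5Q)q_H - (102q_H + 2q_H²). Setting ∂π_H/∂q_H = 0: 126 - 5q_H - (1/2)(q_N) = 0.
So q_N = (164 - (1/2)q_H)/3 and q_H = (126 - (1/2)q_N)/5.
Solving the pair: q_N = 51.3220, q_H = 1184/59.
Total output Q = 51.3220 + 1184/59 = 71.3898.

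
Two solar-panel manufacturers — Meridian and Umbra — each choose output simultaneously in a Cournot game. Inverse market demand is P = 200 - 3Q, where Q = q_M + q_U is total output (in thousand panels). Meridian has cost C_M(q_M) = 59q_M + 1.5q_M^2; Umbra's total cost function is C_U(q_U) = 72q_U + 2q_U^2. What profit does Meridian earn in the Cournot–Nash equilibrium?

722

Meridian's profit: π_M = (200 - 3Q)q_M - (59q_M + (3/2)q_M²). Setting ∂π_M/∂q_M = 0: 141 - 9q_M - 3(q_U) = 0.
Umbra's first-order condition: 128 - 10q_U - 3(q_M) = 0.
Rearranging gives the reaction functions q_M = (141 - 3q_U)/9 and q_U = (128 - 3q_M)/10.
Substituting one into the other gives q_M = 38/3 and q_U = 9.
Price P = 200 - 3·(65/3) = 135.
Meridian's profit: 135·(38/3) - 59·(38/3) - (3/2)(38/3)² = 722.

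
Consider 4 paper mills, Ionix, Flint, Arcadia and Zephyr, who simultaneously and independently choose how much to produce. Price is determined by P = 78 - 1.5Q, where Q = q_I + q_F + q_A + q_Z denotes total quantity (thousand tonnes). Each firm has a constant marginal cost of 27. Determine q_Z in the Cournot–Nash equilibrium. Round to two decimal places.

Each firm earns π_i = (78 - 1.5Q)q_i - 27q_i.
First-order condition (treating rivals' output as given): 51 - 3q_i - (3/2)·Σ_{j≠i} q_j = 0.
By symmetry each firm produces the same amount; substituting Σ_{j≠i} q_j = 3q_i yields q_i = 51/(15/2) = 34/5.

6.80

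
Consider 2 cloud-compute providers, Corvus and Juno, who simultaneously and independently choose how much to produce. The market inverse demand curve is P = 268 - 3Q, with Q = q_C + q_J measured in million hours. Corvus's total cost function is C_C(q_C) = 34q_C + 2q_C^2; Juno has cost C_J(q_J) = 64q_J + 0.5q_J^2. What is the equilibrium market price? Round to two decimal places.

Corvus's profit: π_C = (268 - 3Q)q_C - (34q_C + 2q_C²). Setting ∂π_C/∂q_C = 0: 234 - 10q_C - 3(q_J) = 0.
Juno's first-order condition: 204 - 7q_J - 3(q_C) = 0.
Rearranging gives the reaction functions q_C = (234 - 3q_J)/10 and q_J = (204 - 3q_C)/7.
Solving the pair: q_C = 1026/61, q_J = 1338/61.
Total output Q = 38.7541, so price P = 268 - 3·38.7541 = 151.7377.

151.74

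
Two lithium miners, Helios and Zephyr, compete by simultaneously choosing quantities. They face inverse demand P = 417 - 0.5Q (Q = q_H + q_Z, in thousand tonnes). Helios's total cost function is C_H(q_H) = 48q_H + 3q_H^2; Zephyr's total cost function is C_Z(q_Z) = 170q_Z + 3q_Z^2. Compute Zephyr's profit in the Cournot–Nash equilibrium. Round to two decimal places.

3513.13

Helios's profit: π_H = (417 - 0.5Q)q_H - (48q_H + 3q_H²). Setting ∂π_H/∂q_H = 0: 369 - 7q_H - (1/2)(q_Z) = 0.
Zephyr's first-order condition: 247 - 7q_Z - (1/2)(q_H) = 0.
Best responses: q_H = (369 - (1/2)q_Z)/7, q_Z = (247 - (1/2)q_H)/7.
Solving the pair: q_H = 50.4513, q_Z = 31.6821.
Price P = 417 - (1/2)·(1232/15) = 375.9333.
Zephyr's profit: 375.9333·31.6821 - 170·31.6821 - 3·31.6821² = 3513.1333.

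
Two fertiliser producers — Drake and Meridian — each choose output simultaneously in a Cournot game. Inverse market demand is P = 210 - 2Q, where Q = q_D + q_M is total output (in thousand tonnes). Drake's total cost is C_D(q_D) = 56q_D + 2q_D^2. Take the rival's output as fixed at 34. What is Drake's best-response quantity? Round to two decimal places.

10.75

With the rival's output fixed at 34, Drake's profit is π_D = (210 - 2·34 - 2q_D)q_D - (56q_D + 2q_D²) = (142 - 2q_D)q_D - (56q_D + 2q_D²).
∂π_D/∂q_D = 86 - 8q_D = 0, so q_D = 43/4.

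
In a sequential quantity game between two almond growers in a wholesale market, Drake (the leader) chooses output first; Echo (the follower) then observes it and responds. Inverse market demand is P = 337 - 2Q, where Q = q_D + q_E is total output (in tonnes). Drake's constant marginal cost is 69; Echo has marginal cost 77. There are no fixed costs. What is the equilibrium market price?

138

Solve by backward induction. Given q_D, the follower Echo maximises π_E = (337 - 2q_D - 2q_E)q_E - 77q_E.
Follower FOC: 260 - 2q_D - 4q_E = 0, so q_E(q_D) = (260 - 2q_D)/4.
Drake substitutes q_E(q_D) into its own profit: π_D = q_D(337 - 2q_D - (260 - 2q_D)/2) - 69q_D = (207 - q_D)q_D - 69q_D.
The leader's first-order condition 138 - 2q_D = 0 yields q_D = 69.
Then q_E = (260 - 2·69)/4 = 61/2.
Total output Q = 199/2, so price P = 337 - 2·(199/2) = 138.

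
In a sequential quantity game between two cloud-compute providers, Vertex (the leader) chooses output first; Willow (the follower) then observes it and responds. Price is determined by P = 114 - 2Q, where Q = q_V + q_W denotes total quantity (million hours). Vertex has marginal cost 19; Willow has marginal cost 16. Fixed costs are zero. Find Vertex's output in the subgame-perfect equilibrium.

23

Solve by backward induction. Given q_V, the follower Willow maximises π_W = (114 - 2q_V - 2q_W)q_W - 16q_W.
Setting the follower's marginal profit to zero, 98 - 2q_V - 4q_W = 0, i.e. q_W = (98 - 2q_V)/4.
The leader anticipates this reaction. Substituting into P = 114 - 2Q gives P = 65 - q_V, so π_V = (65 - q_V)q_V - 19q_V.
Leader FOC: 46 - 2q_V = 0, so q_V = 23.
Then q_W = (98 - 2·23)/4 = 13.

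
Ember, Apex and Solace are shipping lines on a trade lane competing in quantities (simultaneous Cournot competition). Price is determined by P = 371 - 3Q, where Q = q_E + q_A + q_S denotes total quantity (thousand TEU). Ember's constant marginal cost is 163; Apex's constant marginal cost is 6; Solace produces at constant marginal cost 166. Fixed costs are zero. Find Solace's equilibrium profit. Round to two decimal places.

36.75

Ember's profit: π_E = (371 - 3Q)q_E - (163q_E). Setting ∂π_E/∂q_E = 0: 208 - 6q_E - 3(q_A + q_S) = 0.
Apex's first-order condition: 365 - 6q_A - 3(q_E + q_S) = 0.
Solace's profit: π_S = (371 - 3Q)q_S - (166q_S). Setting ∂π_S/∂q_S = 0: 205 - 6q_S - 3(q_E + q_A) = 0.
Summing all 3 equations gives 778 − 12Q = 0, hence Q = 389/6.
Back-substituting: q_E = (208 − 389/2)/3 = 9/2, q_A = (365 − 389/2)/3 = 341/6, q_S = (205 − 389/2)/3 = 7/2.
Price P = 371 - 3·(389/6) = 353/2.
Solace's profit: (353/2 - 166)·(7/2) = 147/4.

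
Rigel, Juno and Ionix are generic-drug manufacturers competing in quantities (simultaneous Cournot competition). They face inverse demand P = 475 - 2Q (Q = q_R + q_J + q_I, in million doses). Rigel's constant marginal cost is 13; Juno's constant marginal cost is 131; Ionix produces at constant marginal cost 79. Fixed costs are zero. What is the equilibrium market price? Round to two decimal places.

Rigel's profit: π_R = (475 - 2Q)q_R - (13q_R). Setting ∂π_R/∂q_R = 0: 462 - 4q_R - 2(q_J + q_I) = 0.
Juno's first-order condition: 344 - 4q_J - 2(q_R + q_I) = 0.
Ionix's profit: π_I = (475 - 2Q)q_I - (79q_I). Setting ∂π_I/∂q_I = 0: 396 - 4q_I - 2(q_R + q_J) = 0.
Adding the 3 conditions: 1202 − 4Q − 4Q = 0, i.e. Q = 601/4.
Back-substituting: q_R = (462 − 601/2)/2 = 323/4, q_J = (344 − 601/2)/2 = 87/4, q_I = (396 − 601/2)/2 = 191/4.
Total output Q = 601/4, so price P = 475 - 2·(601/4) = 349/2.

174.50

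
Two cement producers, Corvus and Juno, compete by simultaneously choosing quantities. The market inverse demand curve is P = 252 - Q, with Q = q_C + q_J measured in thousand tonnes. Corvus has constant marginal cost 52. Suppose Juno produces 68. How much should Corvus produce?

66

With the rival's output fixed at 68, Corvus's profit is π_C = (252 - 68 - q_C)q_C - (52q_C) = (184 - q_C)q_C - (52q_C).
∂π_C/∂q_C = 132 - 2q_C = 0, so q_C = 66.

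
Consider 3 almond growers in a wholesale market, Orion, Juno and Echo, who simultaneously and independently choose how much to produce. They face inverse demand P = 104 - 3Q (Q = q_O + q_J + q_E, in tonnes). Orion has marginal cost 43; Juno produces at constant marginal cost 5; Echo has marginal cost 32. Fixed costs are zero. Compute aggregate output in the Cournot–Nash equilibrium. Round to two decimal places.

19.33

Orion's profit: π_O = (104 - 3Q)q_O - (43q_O). Setting ∂π_O/∂q_O = 0: 61 - 6q_O - 3(q_J + q_E) = 0.
Juno's first-order condition: 99 - 6q_J - 3(q_O + q_E) = 0.
Echo's first-order condition: 72 - 6q_E - 3(q_O + q_J) = 0.
Summing all 3 equations gives 232 − 12Q = 0, hence Q = 58/3.
Back-substituting: q_O = (61 − 58)/3 = 1, q_J = (99 − 58)/3 = 41/3, q_E = (72 − 58)/3 = 14/3.
Total output Q = 1 + 41/3 + 14/3 = 58/3.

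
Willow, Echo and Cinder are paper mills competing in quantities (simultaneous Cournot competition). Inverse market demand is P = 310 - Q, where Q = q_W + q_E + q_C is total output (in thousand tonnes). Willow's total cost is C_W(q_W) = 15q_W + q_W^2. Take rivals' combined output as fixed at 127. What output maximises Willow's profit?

42

With rivals' combined output fixed at 127, Willow's profit is π_W = (310 - 127 - q_W)q_W - (15q_W + q_W²) = (183 - q_W)q_W - (15q_W + q_W²).
∂π_W/∂q_W = 168 - 4q_W = 0, so q_W = 42.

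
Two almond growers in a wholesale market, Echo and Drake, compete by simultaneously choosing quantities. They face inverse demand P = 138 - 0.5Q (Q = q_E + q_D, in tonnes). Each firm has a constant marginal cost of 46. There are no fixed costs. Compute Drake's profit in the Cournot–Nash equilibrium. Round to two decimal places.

1880.89

Each firm earns π_i = (138 - 0.5Q)q_i - 46q_i.
First-order condition (treating rivals' output as given): 92 - q_i - (1/2)q_j = 0.
By symmetry each firm produces the same amount; substituting q_j = q_i yields q_i = 92/(3/2) = 184/3.
Price P = 138 - (1/2)·(368/3) = 230/3.
Drake's profit: (230/3 - 46)·(184/3) = 1880.8889.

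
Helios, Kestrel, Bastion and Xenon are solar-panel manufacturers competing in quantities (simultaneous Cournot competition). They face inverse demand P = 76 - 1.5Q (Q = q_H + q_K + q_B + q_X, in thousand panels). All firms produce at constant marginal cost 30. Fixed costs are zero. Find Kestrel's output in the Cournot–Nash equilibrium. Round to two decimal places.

6.13

A representative firm's profit is π_i = q_i(76 - 1.5Q) - 30q_i.
First-order condition (treating rivals' output as given): 46 - 3q_i - (3/2)·Σ_{j≠i} q_j = 0.
With identical firms every q_j equals q_i, so Σ_{j≠i} q_j = 3q_i and 46 = (15/2)q_i, giving q_i = 92/15.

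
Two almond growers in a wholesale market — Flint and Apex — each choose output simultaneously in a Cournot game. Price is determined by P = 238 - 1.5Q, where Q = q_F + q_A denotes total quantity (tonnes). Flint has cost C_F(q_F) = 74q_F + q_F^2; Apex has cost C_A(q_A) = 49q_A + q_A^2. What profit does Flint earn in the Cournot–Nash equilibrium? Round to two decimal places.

Flint's profit: π_F = (238 - 1.5Q)q_F - (74q_F + q_F²). Setting ∂π_F/∂q_F = 0: 164 - 5q_F - (3/2)(q_A) = 0.
Apex's profit: π_A = (238 - 1.5Q)q_A - (49q_A + q_A²). Setting ∂π_A/∂q_A = 0: 189 - 5q_A - (3/2)(q_F) = 0.
So q_F = (164 - (3/2)q_A)/5 and q_A = (189 - (3/2)q_F)/5.
Substituting one into the other gives q_F = 23.5824 and q_A = 30.7253.
Price P = 238 - (3/2)·(706/13) = 156.5385.
Flint's profit: 156.5385·23.5824 - 74·23.5824 - 23.5824² = 1390.3260.

1390.33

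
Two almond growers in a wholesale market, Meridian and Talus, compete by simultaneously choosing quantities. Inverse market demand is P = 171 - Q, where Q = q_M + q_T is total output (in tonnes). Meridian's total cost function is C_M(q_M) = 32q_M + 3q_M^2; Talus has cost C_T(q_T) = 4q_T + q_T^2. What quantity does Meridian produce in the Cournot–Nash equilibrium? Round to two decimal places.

Meridian's profit: π_M = (171 - Q)q_M - (32q_M + 3q_M²). Setting ∂π_M/∂q_M = 0: 139 - 8q_M - (q_T) = 0.
Talus's first-order condition: 167 - 4q_T - (q_M) = 0.
Rearranging gives the reaction functions q_M = (139 - q_T)/8 and q_T = (167 - q_M)/4.
Solving the pair: q_M = 389/31, q_T = 1197/31.

12.55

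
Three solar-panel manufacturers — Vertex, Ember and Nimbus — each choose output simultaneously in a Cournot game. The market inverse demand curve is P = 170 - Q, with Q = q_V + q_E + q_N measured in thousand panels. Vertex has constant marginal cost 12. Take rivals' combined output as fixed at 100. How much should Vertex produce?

With rivals' combined output fixed at 100, Vertex's profit is π_V = (170 - 100 - q_V)q_V - (12q_V) = (70 - q_V)q_V - (12q_V).
∂π_V/∂q_V = 58 - 2q_V = 0, so q_V = 29.

29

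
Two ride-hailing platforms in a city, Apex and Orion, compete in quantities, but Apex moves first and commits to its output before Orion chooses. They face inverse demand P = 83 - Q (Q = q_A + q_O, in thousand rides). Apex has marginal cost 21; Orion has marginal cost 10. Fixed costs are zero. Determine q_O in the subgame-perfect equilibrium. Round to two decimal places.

23.75

The follower Orion best-responds to any q_A: π_O = (83 - Q)q_O - 10q_O.
Follower FOC: 73 - q_A - 2q_O = 0, so q_O(q_A) = (73 - q_A)/2.
The leader anticipates this reaction. Substituting into P = 83 - Q gives P = 93/2 - (1/2)q_A, so π_A = (93/2 - (1/2)q_A)q_A - 21q_A.
Maximising: ∂π_A/∂q_A = 51/2 - q_A = 0, giving q_A = 51/2.
Then q_O = (73 - 51/2)/2 = 95/4.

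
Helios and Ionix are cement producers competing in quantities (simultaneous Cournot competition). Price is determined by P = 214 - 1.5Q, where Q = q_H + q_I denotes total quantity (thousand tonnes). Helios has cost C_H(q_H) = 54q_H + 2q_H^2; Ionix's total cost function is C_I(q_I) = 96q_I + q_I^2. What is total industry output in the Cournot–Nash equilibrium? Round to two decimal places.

Helios's profit: π_H = (214 - 1.5Q)q_H - (54q_H + 2q_H²). Setting ∂π_H/∂q_H = 0: 160 - 7q_H - (3/2)(q_I) = 0.
Ionix's first-order condition: 118 - 5q_I - (3/2)(q_H) = 0.
Best responses: q_H = (160 - (3/2)q_I)/7, q_I = (118 - (3/2)q_H)/5.
Solving the pair: q_H = 19.0229, q_I = 17.8931.
Total output Q = 19.0229 + 17.8931 = 36.9160.

36.92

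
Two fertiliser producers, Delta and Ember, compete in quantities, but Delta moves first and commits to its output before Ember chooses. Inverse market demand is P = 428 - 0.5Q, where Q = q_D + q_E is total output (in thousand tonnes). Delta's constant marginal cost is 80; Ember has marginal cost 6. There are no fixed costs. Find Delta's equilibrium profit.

18769

Solve by backward induction. Given q_D, the follower Ember maximises π_E = (428 - (1/2)q_D - (1/2)q_E)q_E - 6q_E.
Follower FOC: 422 - (1/2)q_D - q_E = 0, so q_E(q_D) = (422 - (1/2)q_D).
The leader anticipates this reaction. Substituting into P = 428 - 0.5Q gives P = 217 - (1/4)q_D, so π_D = (217 - (1/4)q_D)q_D - 80q_D.
Leader FOC: 137 - (1/2)q_D = 0, so q_D = 274.
Then q_E = (422 - (1/2)·274) = 285.
Price P = 428 - (1/2)·559 = 297/2.
Delta's profit: (297/2 - 80)·274 = 18769.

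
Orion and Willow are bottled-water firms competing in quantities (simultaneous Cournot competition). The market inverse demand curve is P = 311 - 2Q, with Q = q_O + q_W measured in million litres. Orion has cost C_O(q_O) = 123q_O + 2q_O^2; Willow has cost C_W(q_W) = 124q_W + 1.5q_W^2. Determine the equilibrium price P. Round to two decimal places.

231.69

Orion's profit: π_O = (311 - 2Q)q_O - (123q_O + 2q_O²). Setting ∂π_O/∂q_O = 0: 188 - 8q_O - 2(q_W) = 0.
Willow's first-order condition: 187 - 7q_W - 2(q_O) = 0.
Rearranging gives the reaction functions q_O = (188 - 2q_W)/8 and q_W = (187 - 2q_O)/7.
Substituting one into the other gives q_O = 471/26 and q_W = 280/13.
Total output Q = 1031/26, so price P = 311 - 2·(1031/26) = 231.6923.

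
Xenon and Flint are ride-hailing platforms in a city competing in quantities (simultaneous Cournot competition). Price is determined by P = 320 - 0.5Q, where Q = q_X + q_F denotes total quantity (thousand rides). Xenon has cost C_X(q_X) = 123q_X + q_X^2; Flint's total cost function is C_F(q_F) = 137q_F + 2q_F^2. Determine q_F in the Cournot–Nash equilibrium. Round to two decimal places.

Xenon's profit: π_X = (320 - 0.5Q)q_X - (123q_X + q_X²). Setting ∂π_X/∂q_X = 0: 197 - 3q_X - (1/2)(q_F) = 0.
Flint's profit: π_F = (320 - 0.5Q)q_F - (137q_F + 2q_F²). Setting ∂π_F/∂q_F = 0: 183 - 5q_F - (1/2)(q_X) = 0.
Rearranging gives the reaction functions q_X = (197 - (1/2)q_F)/3 and q_F = (183 - (1/2)q_X)/5.
Substituting one into the other gives q_X = 60.5763 and q_F = 1802/59.

30.54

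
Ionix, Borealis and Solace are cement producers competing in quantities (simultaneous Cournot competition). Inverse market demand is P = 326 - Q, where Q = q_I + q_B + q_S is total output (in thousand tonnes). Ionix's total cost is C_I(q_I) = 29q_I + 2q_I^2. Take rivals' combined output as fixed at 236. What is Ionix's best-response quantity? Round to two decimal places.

With rivals' combined output fixed at 236, Ionix's profit is π_I = (326 - 236 - q_I)q_I - (29q_I + 2q_I²) = (90 - q_I)q_I - (29q_I + 2q_I²).
∂π_I/∂q_I = 61 - 6q_I = 0, so q_I = 61/6.

10.17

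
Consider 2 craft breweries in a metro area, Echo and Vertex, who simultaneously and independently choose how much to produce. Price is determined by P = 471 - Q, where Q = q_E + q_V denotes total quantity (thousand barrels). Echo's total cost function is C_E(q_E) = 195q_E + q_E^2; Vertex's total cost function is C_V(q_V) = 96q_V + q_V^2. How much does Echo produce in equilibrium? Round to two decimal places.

Echo's profit: π_E = (471 - Q)q_E - (195q_E + q_E²). Setting ∂π_E/∂q_E = 0: 276 - 4q_E - (q_V) = 0.
Vertex's first-order condition: 375 - 4q_V - (q_E) = 0.
Best responses: q_E = (276 - q_V)/4, q_V = (375 - q_E)/4.
Substituting one into the other gives q_E = 243/5 and q_V = 408/5.

48.60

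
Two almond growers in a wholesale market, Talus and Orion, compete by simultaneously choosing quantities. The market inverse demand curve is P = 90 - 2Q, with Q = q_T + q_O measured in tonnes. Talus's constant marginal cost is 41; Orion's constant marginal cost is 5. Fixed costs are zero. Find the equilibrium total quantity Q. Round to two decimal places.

Talus's profit: π_T = (90 - 2Q)q_T - (41q_T). Setting ∂π_T/∂q_T = 0: 49 - 4q_T - 2(q_O) = 0.
Orion's profit: π_O = (90 - 2Q)q_O - (5q_O). Setting ∂π_O/∂q_O = 0: 85 - 4q_O - 2(q_T) = 0.
So q_T = (49 - 2q_O)/4 and q_O = (85 - 2q_T)/4.
Substituting one into the other gives q_T = 13/6 and q_O = 121/6.
Total output Q = 13/6 + 121/6 = 67/3.

22.33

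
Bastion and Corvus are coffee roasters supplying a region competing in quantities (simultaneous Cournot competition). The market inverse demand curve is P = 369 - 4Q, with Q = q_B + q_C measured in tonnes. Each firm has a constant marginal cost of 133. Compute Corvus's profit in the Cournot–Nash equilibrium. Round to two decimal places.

1547.11

A representative firm's profit is π_i = q_i(369 - 4Q) - 133q_i.
First-order condition (treating rivals' output as given): 236 - 8q_i - 4q_j = 0.
With identical firms every q_j equals q_i, so q_j = q_i and 236 = 12q_i, giving q_i = 59/3.
Price P = 369 - 4·(118/3) = 635/3.
Corvus's profit: (635/3 - 133)·(59/3) = 1547.1111.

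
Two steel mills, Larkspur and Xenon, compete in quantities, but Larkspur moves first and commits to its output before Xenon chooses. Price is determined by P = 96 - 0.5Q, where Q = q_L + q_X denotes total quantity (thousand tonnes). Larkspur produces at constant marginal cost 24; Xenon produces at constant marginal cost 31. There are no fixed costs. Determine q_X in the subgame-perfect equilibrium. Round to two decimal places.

25.50

The follower Xenon best-responds to any q_L: π_X = (96 - 0.5Q)q_X - 31q_X.
Follower FOC: 65 - (1/2)q_L - q_X = 0, so q_X(q_L) = (65 - (1/2)q_L).
Larkspur substitutes q_X(q_L) into its own profit: π_L = q_L(96 - (1/2)q_L - (65 - (1/2)q_L)/2) - 24q_L = (127/2 - (1/4)q_L)q_L - 24q_L.
Leader FOC: 79/2 - (1/2)q_L = 0, so q_L = 79.
Then q_X = (65 - (1/2)·79) = 51/2.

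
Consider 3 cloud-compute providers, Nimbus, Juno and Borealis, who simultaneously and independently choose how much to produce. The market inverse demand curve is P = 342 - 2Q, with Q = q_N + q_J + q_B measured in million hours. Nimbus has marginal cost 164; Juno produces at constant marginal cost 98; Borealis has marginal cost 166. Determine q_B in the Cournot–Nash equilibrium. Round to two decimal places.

13.25

Nimbus's profit: π_N = (342 - 2Q)q_N - (164q_N). Setting ∂π_N/∂q_N = 0: 178 - 4q_N - 2(q_J + q_B) = 0.
Juno's first-order condition: 244 - 4q_J - 2(q_N + q_B) = 0.
Borealis's first-order condition: 176 - 4q_B - 2(q_N + q_J) = 0.
Adding the 3 first-order conditions: 598 − 8Q = 0, so Q = 299/4.
Back-substituting: q_N = (178 − 299/2)/2 = 57/4, q_J = (244 − 299/2)/2 = 189/4, q_B = (176 − 299/2)/2 = 53/4.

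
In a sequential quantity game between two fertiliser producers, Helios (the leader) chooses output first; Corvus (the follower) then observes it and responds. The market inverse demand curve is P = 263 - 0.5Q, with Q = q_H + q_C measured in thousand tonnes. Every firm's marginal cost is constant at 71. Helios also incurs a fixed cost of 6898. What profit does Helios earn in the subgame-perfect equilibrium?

The follower Corvus best-responds to any q_H: π_C = (263 - 0.5Q)q_C - 71q_C.
∂π_C/∂q_C = 192 - (1/2)q_H - q_C = 0 gives the reaction function q_C = (192 - (1/2)q_H).
The leader anticipates this reaction. Substituting into P = 263 - 0.5Q gives P = 167 - (1/4)q_H, so π_H = (167 - (1/4)q_H)q_H - 71q_H.
The leader's first-order condition 96 - (1/2)q_H = 0 yields q_H = 192.
Then q_C = (192 - (1/2)·192) = 96.
Price P = 263 - (1/2)·288 = 119.
Helios's profit: (119 - 71)·192 - 6898 = 2318.

2318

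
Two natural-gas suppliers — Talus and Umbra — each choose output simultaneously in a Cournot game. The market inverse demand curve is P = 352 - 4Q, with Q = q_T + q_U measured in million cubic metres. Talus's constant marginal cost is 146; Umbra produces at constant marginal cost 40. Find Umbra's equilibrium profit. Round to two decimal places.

Talus's profit: π_T = (352 - 4Q)q_T - (146q_T). Setting ∂π_T/∂q_T = 0: 206 - 8q_T - 4(q_U) = 0.
Umbra's first-order condition: 312 - 8q_U - 4(q_T) = 0.
So q_T = (206 - 4q_U)/8 and q_U = (312 - 4q_T)/8.
Solving the pair: q_T = 25/3, q_U = 209/6.
Price P = 352 - 4·(259/6) = 538/3.
Umbra's profit: (538/3 - 40)·(209/6) = 4853.4444.

4853.44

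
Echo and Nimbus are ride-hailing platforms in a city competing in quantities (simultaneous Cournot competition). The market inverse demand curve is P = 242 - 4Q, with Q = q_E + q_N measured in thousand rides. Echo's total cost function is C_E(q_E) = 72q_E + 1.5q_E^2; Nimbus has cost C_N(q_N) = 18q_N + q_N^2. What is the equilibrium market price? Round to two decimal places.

Echo's profit: π_E = (242 - 4Q)q_E - (72q_E + (3/2)q_E²). Setting ∂π_E/∂q_E = 0: 170 - 11q_E - 4(q_N) = 0.
Nimbus's profit: π_N = (242 - 4Q)q_N - (18q_N + q_N²). Setting ∂π_N/∂q_N = 0: 224 - 10q_N - 4(q_E) = 0.
So q_E = (170 - 4q_N)/11 and q_N = (224 - 4q_E)/10.
Substituting one into the other gives q_E = 402/47 and q_N = 892/47.
Total output Q = 1294/47, so price P = 242 - 4·(1294/47) = 131.8723.

131.87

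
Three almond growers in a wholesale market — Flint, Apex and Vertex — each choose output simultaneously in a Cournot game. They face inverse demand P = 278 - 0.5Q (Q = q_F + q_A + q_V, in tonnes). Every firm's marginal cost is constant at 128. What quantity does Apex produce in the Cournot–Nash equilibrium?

75

Each firm earns π_i = (278 - 0.5Q)q_i - 128q_i.
First-order condition (treating rivals' output as given): 150 - q_i - (1/2)·Σ_{j≠i} q_j = 0.
With identical firms every q_j equals q_i, so Σ_{j≠i} q_j = 2q_i and 150 = 2q_i, giving q_i = 75.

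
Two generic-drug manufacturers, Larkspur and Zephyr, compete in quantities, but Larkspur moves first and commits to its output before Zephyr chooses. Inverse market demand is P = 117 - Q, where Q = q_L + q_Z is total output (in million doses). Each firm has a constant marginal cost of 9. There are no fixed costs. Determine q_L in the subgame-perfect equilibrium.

Solve by backward induction. Given q_L, the follower Zephyr maximises π_Z = (117 - q_L - q_Z)q_Z - 9q_Z.
Follower FOC: 108 - q_L - 2q_Z = 0, so q_Z(q_L) = (108 - q_L)/2.
Larkspur substitutes q_Z(q_L) into its own profit: π_L = q_L(117 - q_L - (108 - q_L)/2) - 9q_L = (63 - (1/2)q_L)q_L - 9q_L.
The leader's first-order condition 54 - q_L = 0 yields q_L = 54.
Then q_Z = (108 - 54)/2 = 27.

54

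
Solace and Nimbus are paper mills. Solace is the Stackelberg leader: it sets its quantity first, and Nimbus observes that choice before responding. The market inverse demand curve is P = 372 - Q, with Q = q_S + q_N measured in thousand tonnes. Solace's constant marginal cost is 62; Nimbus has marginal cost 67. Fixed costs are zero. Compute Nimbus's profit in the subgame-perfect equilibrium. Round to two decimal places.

Solve by backward induction. Given q_S, the follower Nimbus maximises π_N = (372 - q_S - q_N)q_N - 67q_N.
Follower FOC: 305 - q_S - 2q_N = 0, so q_N(q_S) = (305 - q_S)/2.
The leader anticipates this reaction. Substituting into P = 372 - Q gives P = 439/2 - (1/2)q_S, so π_S = (439/2 - (1/2)q_S)q_S - 62q_S.
Maximising: ∂π_S/∂q_S = 315/2 - q_S = 0, giving q_S = 315/2.
Then q_N = (305 - 315/2)/2 = 295/4.
Price P = 372 - 925/4 = 563/4.
Nimbus's profit: (563/4 - 67)·(295/4) = 5439.0625.

5439.06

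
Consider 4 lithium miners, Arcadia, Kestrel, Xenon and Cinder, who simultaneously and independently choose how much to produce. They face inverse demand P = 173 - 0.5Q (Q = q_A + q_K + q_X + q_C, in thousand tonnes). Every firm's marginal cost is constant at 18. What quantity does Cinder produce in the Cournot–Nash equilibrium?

Each firm earns π_i = (173 - 0.5Q)q_i - 18q_i.
First-order condition (treating rivals' output as given): 155 - q_i - (1/2)·Σ_{j≠i} q_j = 0.
By symmetry each firm produces the same amount; substituting Σ_{j≠i} q_j = 3q_i yields q_i = 155/(5/2) = 62.

62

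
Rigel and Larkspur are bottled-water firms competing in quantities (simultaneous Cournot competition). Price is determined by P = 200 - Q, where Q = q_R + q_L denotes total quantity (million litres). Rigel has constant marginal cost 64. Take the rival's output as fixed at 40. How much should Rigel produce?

With the rival's output fixed at 40, Rigel's profit is π_R = (200 - 40 - q_R)q_R - (64q_R) = (160 - q_R)q_R - (64q_R).
∂π_R/∂q_R = 96 - 2q_R = 0, so q_R = 48.

48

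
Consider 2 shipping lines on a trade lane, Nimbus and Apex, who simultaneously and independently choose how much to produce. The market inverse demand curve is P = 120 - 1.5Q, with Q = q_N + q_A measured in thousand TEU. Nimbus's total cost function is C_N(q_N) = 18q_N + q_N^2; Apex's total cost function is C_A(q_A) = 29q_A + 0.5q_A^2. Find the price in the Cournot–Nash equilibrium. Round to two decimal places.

71.54

Nimbus's profit: π_N = (120 - 1.5Q)q_N - (18q_N + q_N²). Setting ∂π_N/∂q_N = 0: 102 - 5q_N - (3/2)(q_A) = 0.
Apex's profit: π_A = (120 - 1.5Q)q_A - (29q_A + (1/2)q_A²). Setting ∂π_A/∂q_A = 0: 91 - 4q_A - (3/2)(q_N) = 0.
Rearranging gives the reaction functions q_N = (102 - (3/2)q_A)/5 and q_A = (91 - (3/2)q_N)/4.
Substituting one into the other gives q_N = 1086/71 and q_A = 1208/71.
Total output Q = 32.3099, so price P = 120 - (3/2)·32.3099 = 71.5352.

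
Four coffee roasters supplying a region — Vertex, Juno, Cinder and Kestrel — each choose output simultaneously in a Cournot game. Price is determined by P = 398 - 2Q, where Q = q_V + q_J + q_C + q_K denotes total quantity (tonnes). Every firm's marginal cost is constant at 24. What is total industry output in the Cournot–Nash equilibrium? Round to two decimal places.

149.60

Each firm earns π_i = (398 - 2Q)q_i - 24q_i.
Setting ∂π_i/∂q_i = 0 with rivals' quantities fixed: 374 - 4q_i - 2·Σ_{j≠i} q_j = 0.
By symmetry each firm produces the same amount; substituting Σ_{j≠i} q_j = 3q_i yields q_i = 374/10 = 187/5.
Total output Q = 187/5 + 187/5 + 187/5 + 187/5 = 748/5.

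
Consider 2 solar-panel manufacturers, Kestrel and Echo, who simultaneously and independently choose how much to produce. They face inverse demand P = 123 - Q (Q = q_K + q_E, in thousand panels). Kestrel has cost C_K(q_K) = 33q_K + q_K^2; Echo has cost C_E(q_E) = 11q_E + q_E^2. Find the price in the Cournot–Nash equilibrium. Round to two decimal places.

82.60

Kestrel's profit: π_K = (123 - Q)q_K - (33q_K + q_K²). Setting ∂π_K/∂q_K = 0: 90 - 4q_K - (q_E) = 0.
Echo's first-order condition: 112 - 4q_E - (q_K) = 0.
Rearranging gives the reaction functions q_K = (90 - q_E)/4 and q_E = (112 - q_K)/4.
Substituting one into the other gives q_K = 248/15 and q_E = 358/15.
Total output Q = 202/5, so price P = 123 - 202/5 = 413/5.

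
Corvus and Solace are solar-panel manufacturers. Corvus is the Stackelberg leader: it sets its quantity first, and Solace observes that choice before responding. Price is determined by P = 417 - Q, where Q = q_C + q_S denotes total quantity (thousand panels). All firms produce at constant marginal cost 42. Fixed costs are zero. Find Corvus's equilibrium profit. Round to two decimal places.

17578.13

The follower Solace best-responds to any q_C: π_S = (417 - Q)q_S - 42q_S.
Setting the follower's marginal profit to zero, 375 - q_C - 2q_S = 0, i.e. q_S = (375 - q_C)/2.
The leader anticipates this reaction. Substituting into P = 417 - Q gives P = 459/2 - (1/2)q_C, so π_C = (459/2 - (1/2)q_C)q_C - 42q_C.
Leader FOC: 375/2 - q_C = 0, so q_C = 375/2.
Then q_S = (375 - 375/2)/2 = 375/4.
Price P = 417 - 1125/4 = 543/4.
Corvus's profit: (543/4 - 42)·(375/2) = 17578.1250.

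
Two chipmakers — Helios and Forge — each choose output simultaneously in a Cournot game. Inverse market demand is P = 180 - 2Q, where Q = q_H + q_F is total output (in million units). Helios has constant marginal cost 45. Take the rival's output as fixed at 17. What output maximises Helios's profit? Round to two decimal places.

25.25

With the rival's output fixed at 17, Helios's profit is π_H = (180 - 2·17 - 2q_H)q_H - (45q_H) = (146 - 2q_H)q_H - (45q_H).
∂π_H/∂q_H = 101 - 4q_H = 0, so q_H = 101/4.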